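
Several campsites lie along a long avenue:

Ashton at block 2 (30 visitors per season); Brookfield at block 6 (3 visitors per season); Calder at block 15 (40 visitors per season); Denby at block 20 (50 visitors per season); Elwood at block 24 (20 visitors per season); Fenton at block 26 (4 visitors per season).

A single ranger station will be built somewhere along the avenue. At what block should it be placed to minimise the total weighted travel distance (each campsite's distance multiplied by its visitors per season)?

x = 20

For a sum of weighted absolute distances on a line, the optimum is the weighted median (not the mean). Total weight W = 147; half-weight = 73.5.
Sort by position and accumulate weight:
  block 2 (Ashton, w=30) → cum 30
  block 6 (Brookfield, w=3) → cum 33
  block 15 (Calder, w=40) → cum 73
  block 20 (Denby, w=50) → cum 123  ≥ 73.5 → median here
  block 24 (Elwood, w=20) → cum 143
  block 26 (Fenton, w=4) → cum 147
Optimal location: block 20.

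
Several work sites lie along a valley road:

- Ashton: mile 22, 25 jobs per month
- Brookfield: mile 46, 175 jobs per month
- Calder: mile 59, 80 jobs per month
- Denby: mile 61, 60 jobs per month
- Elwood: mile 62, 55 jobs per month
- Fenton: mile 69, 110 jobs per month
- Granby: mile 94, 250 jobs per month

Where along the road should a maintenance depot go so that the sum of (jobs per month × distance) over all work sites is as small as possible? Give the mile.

For a sum of weighted absolute distances on a line, the optimum is the weighted median (not the mean). Total weight W = 755; half-weight = 377.5.
Sort by position and accumulate weight:
  mile 22 (Ashton, w=25) → cum 25
  mile 46 (Brookfield, w=175) → cum 200
  mile 59 (Calder, w=80) → cum 280
  mile 61 (Denby, w=60) → cum 340
  mile 62 (Elwood, w=55) → cum 395  ≥ 377.5 → median here
  mile 69 (Fenton, w=110) → cum 505
  mile 94 (Granby, w=250) → cum 755
Optimal location: mile 62.

x = 62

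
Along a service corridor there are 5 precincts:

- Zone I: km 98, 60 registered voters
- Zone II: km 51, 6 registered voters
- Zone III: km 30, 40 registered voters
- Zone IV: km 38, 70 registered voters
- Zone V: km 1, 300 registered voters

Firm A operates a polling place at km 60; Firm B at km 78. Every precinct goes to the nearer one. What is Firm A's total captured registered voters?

The indifferent point is the midpoint (60+78)/2 = 69; precincts left of it (closer to Firm A at 60) go to Firm A, those right go to Firm B.
  Zone V at 1 (w=300) → Firm A
  Zone III at 30 (w=40) → Firm A
  Zone IV at 38 (w=70) → Firm A
  Zone II at 51 (w=6) → Firm A
  Zone I at 98 (w=60) → Firm B
Firm A captures 416; Firm B captures 60.

416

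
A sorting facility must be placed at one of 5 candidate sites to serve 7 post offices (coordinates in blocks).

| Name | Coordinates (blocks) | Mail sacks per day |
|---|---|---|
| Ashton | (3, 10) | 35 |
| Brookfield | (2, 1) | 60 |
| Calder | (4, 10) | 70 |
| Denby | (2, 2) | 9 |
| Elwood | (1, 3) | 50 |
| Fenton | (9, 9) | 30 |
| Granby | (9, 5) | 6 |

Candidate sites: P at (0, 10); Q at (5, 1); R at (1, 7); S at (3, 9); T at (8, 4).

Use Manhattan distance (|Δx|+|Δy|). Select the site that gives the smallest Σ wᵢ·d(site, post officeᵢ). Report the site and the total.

S, total 1427 blocks

Total weighted distance at each candidate:
  P (0, 10): total = 1919
  Q (5, 1): total = 2009
  R (1, 7): total = 1629
  S (3, 9): total = 1427
  T (8, 4): total = 2289
Minimum is at S with total 1427 blocks.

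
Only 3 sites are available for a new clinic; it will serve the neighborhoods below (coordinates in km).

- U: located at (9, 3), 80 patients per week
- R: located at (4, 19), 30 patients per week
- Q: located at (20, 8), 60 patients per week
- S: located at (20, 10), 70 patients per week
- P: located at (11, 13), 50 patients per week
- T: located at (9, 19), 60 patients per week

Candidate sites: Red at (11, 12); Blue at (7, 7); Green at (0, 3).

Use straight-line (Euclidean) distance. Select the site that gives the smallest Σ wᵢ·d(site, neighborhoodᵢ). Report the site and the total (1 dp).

Red, total 2757.7 km

Total weighted distance at each candidate:
  Red (11, 12): total = 2757.7
  Blue (7, 7): total = 3535.6
  Green (0, 3): total = 5779.7
Minimum is at Red with total 2757.7 km.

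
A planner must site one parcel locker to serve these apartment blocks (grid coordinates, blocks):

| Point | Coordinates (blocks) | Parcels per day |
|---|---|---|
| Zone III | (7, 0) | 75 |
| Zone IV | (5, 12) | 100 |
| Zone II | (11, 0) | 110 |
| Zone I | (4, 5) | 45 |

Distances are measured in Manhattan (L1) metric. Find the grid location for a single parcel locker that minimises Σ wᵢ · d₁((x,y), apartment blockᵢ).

Manhattan distance separates: Σwᵢ(|x−xᵢ|+|y−yᵢ|) = Σwᵢ|x−xᵢ| + Σwᵢ|y−yᵢ|, so x and y are optimised independently as 1-D weighted medians.
Total weight W = 330; half = 165.
x-coordinate, sorted with cumulative weight:
  x=4 (Zone I, w=45) cum 45
  x=5 (Zone IV, w=100) cum 145
  x=7 (Zone III, w=75) cum 220  ← median
  x=11 (Zone II, w=110) cum 330
⇒ x* = 7
y-coordinate, sorted with cumulative weight:
  y=0 (Zone III, w=75) cum 75
  y=0 (Zone II, w=110) cum 185  ← median
  y=5 (Zone I, w=45) cum 230
  y=12 (Zone IV, w=100) cum 330
⇒ y* = 0

(7, 0)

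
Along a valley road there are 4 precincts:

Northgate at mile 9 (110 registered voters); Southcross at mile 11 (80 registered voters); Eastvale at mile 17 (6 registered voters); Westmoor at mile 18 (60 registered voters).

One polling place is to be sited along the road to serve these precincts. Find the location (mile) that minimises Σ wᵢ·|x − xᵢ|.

x = 11

For a sum of weighted absolute distances on a line, the optimum is the weighted median (not the mean). Total weight W = 256; half-weight = 128.
Sort by position and accumulate weight:
  mile 9 (Northgate, w=110) → cum 110
  mile 11 (Southcross, w=80) → cum 190  ≥ 128 → median here
  mile 17 (Eastvale, w=6) → cum 196
  mile 18 (Westmoor, w=60) → cum 256
Optimal location: mile 11.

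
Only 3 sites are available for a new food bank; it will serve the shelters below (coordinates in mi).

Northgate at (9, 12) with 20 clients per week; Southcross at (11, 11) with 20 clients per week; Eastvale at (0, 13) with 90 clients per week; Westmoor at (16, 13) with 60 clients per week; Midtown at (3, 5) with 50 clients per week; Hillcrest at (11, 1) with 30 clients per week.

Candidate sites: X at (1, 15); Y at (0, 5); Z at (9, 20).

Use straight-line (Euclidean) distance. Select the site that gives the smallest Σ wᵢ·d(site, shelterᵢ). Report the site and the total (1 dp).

X, total 2521.5 mi

Total weighted distance at each candidate:
  X (1, 15): total = 2521.5
  Y (0, 5): total = 2773.1
  Z (9, 20): total = 3345.4
Minimum is at X with total 2521.5 mi.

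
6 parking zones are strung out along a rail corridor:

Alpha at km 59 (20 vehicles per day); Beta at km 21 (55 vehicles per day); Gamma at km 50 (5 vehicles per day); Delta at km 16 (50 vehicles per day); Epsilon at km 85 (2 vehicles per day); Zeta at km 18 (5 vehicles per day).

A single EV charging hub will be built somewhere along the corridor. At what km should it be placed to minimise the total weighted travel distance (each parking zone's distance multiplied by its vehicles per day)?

For a sum of weighted absolute distances on a line, the optimum is the weighted median (not the mean). Total weight W = 137; half-weight = 68.5.
Sort by position and accumulate weight:
  km 16 (Delta, w=50) → cum 50
  km 18 (Zeta, w=5) → cum 55
  km 21 (Beta, w=55) → cum 110  ≥ 68.5 → median here
  km 50 (Gamma, w=5) → cum 115
  km 59 (Alpha, w=20) → cum 135
  km 85 (Epsilon, w=2) → cum 137
Optimal location: km 21.

x = 21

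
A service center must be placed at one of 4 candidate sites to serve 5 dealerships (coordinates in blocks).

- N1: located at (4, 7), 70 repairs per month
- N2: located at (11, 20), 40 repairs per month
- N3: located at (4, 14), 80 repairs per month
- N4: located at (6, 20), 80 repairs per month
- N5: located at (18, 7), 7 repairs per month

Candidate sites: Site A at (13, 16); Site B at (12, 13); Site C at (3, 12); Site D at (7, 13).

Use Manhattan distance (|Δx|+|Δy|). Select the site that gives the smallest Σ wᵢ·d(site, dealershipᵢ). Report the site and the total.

Site D, total 2149 blocks

Total weighted distance at each candidate:
  Site A (13, 16): total = 3358
  Site B (12, 13): total = 3144
  Site C (3, 12): total = 2320
  Site D (7, 13): total = 2149
Minimum is at Site D with total 2149 blocks.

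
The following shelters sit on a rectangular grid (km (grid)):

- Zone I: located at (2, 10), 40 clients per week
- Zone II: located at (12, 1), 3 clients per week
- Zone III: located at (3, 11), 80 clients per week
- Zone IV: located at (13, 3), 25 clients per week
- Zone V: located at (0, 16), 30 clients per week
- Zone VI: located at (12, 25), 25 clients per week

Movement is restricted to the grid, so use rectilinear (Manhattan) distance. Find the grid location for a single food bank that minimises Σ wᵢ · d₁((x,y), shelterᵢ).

Manhattan distance separates: Σwᵢ(|x−xᵢ|+|y−yᵢ|) = Σwᵢ|x−xᵢ| + Σwᵢ|y−yᵢ|, so x and y are optimised independently as 1-D weighted medians.
Total weight W = 203; half = 101.5.
x-coordinate, sorted with cumulative weight:
  x=0 (Zone V, w=30) cum 30
  x=2 (Zone I, w=40) cum 70
  x=3 (Zone III, w=80) cum 150  ← median
  x=12 (Zone II, w=3) cum 153
  x=12 (Zone VI, w=25) cum 178
  x=13 (Zone IV, w=25) cum 203
⇒ x* = 3
y-coordinate, sorted with cumulative weight:
  y=1 (Zone II, w=3) cum 3
  y=3 (Zone IV, w=25) cum 28
  y=10 (Zone I, w=40) cum 68
  y=11 (Zone III, w=80) cum 148  ← median
  y=16 (Zone V, w=30) cum 178
  y=25 (Zone VI, w=25) cum 203
⇒ y* = 11

(3, 11)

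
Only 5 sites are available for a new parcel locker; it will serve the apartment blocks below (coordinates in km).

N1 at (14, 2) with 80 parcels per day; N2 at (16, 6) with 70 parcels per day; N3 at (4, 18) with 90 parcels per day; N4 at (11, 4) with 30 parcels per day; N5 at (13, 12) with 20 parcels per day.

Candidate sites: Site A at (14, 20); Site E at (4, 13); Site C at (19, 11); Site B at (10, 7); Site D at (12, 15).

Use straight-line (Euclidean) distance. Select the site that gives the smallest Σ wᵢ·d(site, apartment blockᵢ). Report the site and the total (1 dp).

Site B, total 2277.2 km

Total weighted distance at each candidate:
  Site A (14, 20): total = 3997.4
  Site E (4, 13): total = 3134.9
  Site C (19, 11): total = 3162.1
  Site B (10, 7): total = 2277.2
  Site D (12, 15): total = 2905.2
Minimum is at Site B with total 2277.2 km.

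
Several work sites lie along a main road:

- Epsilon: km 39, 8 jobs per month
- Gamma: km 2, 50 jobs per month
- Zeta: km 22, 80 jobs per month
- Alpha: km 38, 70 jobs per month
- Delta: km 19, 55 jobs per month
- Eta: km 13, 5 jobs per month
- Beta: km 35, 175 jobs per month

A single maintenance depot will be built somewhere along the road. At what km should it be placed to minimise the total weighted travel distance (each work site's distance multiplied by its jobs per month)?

x = 35

For a sum of weighted absolute distances on a line, the optimum is the weighted median (not the mean). Total weight W = 443; half-weight = 221.5.
Sort by position and accumulate weight:
  km 2 (Gamma, w=50) → cum 50
  km 13 (Eta, w=5) → cum 55
  km 19 (Delta, w=55) → cum 110
  km 22 (Zeta, w=80) → cum 190
  km 35 (Beta, w=175) → cum 365  ≥ 221.5 → median here
  km 38 (Alpha, w=70) → cum 435
  km 39 (Epsilon, w=8) → cum 443
Optimal location: km 35.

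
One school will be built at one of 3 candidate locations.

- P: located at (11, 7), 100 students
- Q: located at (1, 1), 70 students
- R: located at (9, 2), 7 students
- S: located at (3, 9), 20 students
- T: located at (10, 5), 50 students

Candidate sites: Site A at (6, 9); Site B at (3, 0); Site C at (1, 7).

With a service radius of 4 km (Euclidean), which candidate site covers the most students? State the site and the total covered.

Site B, covering 70

Coverage radius r = 4 km; a point is covered iff (Δx)²+(Δy)² ≤ 4² = 16.
  Site A (6, 9): covers {S} → 20
  Site B (3, 0): covers {Q} → 70
  Site C (1, 7): covers {S} → 20
Maximum coverage at Site B: 70 students.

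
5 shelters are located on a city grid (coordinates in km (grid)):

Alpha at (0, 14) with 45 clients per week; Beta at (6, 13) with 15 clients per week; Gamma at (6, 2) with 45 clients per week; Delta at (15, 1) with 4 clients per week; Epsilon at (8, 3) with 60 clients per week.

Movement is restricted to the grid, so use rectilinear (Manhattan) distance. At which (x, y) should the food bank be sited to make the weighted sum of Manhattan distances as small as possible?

(6, 3)

Manhattan distance separates: Σwᵢ(|x−xᵢ|+|y−yᵢ|) = Σwᵢ|x−xᵢ| + Σwᵢ|y−yᵢ|, so x and y are optimised independently as 1-D weighted medians.
Total weight W = 169; half = 84.5.
x-coordinate, sorted with cumulative weight:
  x=0 (Alpha, w=45) cum 45
  x=6 (Beta, w=15) cum 60
  x=6 (Gamma, w=45) cum 105  ← median
  x=8 (Epsilon, w=60) cum 165
  x=15 (Delta, w=4) cum 169
⇒ x* = 6
y-coordinate, sorted with cumulative weight:
  y=1 (Delta, w=4) cum 4
  y=2 (Gamma, w=45) cum 49
  y=3 (Epsilon, w=60) cum 109  ← median
  y=13 (Beta, w=15) cum 124
  y=14 (Alpha, w=45) cum 169
⇒ y* = 3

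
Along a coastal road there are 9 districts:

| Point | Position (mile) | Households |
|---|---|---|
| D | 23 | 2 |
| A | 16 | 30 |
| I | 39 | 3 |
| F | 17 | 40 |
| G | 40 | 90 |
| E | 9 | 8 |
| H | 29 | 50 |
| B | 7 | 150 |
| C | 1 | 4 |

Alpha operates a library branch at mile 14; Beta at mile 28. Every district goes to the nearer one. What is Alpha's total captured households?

The indifferent point is the midpoint (14+28)/2 = 21; districts left of it (closer to Alpha at 14) go to Alpha, those right go to Beta.
  C at 1 (w=4) → Alpha
  B at 7 (w=150) → Alpha
  E at 9 (w=8) → Alpha
  A at 16 (w=30) → Alpha
  F at 17 (w=40) → Alpha
  D at 23 (w=2) → Beta
  H at 29 (w=50) → Beta
  I at 39 (w=3) → Beta
  G at 40 (w=90) → Beta
Alpha captures 232; Beta captures 145.

232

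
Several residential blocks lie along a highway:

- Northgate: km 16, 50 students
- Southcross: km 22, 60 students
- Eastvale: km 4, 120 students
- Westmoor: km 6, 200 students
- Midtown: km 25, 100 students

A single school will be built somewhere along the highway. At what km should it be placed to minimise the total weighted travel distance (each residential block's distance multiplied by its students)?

For a sum of weighted absolute distances on a line, the optimum is the weighted median (not the mean). Total weight W = 530; half-weight = 265.
Sort by position and accumulate weight:
  km 4 (Eastvale, w=120) → cum 120
  km 6 (Westmoor, w=200) → cum 320  ≥ 265 → median here
  km 16 (Northgate, w=50) → cum 370
  km 22 (Southcross, w=60) → cum 430
  km 25 (Midtown, w=100) → cum 530
Optimal location: km 6.

x = 6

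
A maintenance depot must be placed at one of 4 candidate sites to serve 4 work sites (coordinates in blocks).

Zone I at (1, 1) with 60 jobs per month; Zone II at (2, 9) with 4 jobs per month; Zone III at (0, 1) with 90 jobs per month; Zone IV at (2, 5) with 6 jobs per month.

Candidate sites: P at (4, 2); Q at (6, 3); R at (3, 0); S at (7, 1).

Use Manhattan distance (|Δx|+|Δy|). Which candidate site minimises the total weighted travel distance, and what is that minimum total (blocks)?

R, total 616 blocks

Total weighted distance at each candidate:
  P (4, 2): total = 756
  Q (6, 3): total = 1216
  R (3, 0): total = 616
  S (7, 1): total = 1096
Minimum is at R with total 616 blocks.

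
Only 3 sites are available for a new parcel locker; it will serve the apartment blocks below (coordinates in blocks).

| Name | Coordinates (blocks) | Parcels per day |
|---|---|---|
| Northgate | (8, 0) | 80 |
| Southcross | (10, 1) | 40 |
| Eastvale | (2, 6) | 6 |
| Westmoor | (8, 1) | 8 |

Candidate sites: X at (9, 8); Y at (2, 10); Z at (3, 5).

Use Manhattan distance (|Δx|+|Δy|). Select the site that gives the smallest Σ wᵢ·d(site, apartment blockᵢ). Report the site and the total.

Total weighted distance at each candidate:
  X (9, 8): total = 1158
  Y (2, 10): total = 2104
  Z (3, 5): total = 1324
Minimum is at X with total 1158 blocks.

X, total 1158 blocks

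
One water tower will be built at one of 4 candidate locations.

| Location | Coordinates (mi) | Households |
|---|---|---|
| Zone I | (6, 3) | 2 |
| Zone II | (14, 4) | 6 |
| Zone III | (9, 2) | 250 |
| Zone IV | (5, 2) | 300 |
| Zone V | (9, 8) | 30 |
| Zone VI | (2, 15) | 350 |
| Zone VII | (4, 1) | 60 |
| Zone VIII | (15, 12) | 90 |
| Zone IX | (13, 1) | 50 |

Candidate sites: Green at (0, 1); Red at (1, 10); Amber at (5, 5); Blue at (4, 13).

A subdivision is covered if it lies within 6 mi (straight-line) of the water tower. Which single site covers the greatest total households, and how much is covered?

Amber, covering 642

Coverage radius r = 6 mi; a point is covered iff (Δx)²+(Δy)² ≤ 6² = 36.
  Green (0, 1): covers {Zone IV, Zone VII} → 360
  Red (1, 10): covers {Zone VI} → 350
  Amber (5, 5): covers {Zone I, Zone III, Zone IV, Zone V, Zone VII} → 642
  Blue (4, 13): covers {Zone VI} → 350
Maximum coverage at Amber: 642 households.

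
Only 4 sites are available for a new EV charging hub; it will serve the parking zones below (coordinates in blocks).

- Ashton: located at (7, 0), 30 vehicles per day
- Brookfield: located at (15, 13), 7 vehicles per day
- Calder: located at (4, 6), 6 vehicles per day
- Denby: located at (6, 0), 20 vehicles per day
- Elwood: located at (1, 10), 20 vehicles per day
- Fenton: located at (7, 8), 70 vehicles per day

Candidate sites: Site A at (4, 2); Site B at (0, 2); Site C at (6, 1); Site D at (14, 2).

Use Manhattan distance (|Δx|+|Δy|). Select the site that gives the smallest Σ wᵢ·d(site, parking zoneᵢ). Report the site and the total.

Total weighted distance at each candidate:
  Site A (4, 2): total = 1258
  Site B (0, 2): total = 1750
  Site C (6, 1): total = 1109
  Site D (14, 2): total = 1968
Minimum is at Site C with total 1109 blocks.

Site C, total 1109 blocks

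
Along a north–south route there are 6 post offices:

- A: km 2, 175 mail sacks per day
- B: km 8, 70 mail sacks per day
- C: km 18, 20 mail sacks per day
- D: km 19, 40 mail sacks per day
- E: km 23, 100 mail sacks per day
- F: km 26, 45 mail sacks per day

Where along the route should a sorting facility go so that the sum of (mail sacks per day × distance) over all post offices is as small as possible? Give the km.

x = 8

For a sum of weighted absolute distances on a line, the optimum is the weighted median (not the mean). Total weight W = 450; half-weight = 225.
Sort by position and accumulate weight:
  km 2 (A, w=175) → cum 175
  km 8 (B, w=70) → cum 245  ≥ 225 → median here
  km 18 (C, w=20) → cum 265
  km 19 (D, w=40) → cum 305
  km 23 (E, w=100) → cum 405
  km 26 (F, w=45) → cum 450
Optimal location: km 8.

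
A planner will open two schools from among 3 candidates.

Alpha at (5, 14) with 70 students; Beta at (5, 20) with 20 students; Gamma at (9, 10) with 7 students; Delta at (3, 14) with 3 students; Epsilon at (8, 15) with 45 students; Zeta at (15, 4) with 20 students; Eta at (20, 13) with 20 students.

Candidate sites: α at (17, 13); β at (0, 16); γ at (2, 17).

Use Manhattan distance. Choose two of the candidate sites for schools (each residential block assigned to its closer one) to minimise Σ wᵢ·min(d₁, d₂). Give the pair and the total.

Evaluate every pair (each demand assigned to the nearer of the two):
  {α, γ}: total = 1269
  {α, β}: total = 1447
  {β, γ}: total = 1970
Best pair: {α, γ} with total 1269.

{α, γ}, total 1269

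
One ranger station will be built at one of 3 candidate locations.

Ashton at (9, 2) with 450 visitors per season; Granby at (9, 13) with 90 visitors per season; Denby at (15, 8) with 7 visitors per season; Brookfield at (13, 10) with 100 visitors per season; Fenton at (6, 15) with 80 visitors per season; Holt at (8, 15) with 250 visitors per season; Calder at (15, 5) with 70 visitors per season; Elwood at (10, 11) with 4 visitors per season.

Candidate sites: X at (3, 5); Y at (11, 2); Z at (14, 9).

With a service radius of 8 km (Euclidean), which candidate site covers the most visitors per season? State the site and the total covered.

Coverage radius r = 8 km; a point is covered iff (Δx)²+(Δy)² ≤ 8² = 64.
  X (3, 5): covers {Ashton} → 450
  Y (11, 2): covers {Ashton, Denby, Calder} → 527
  Z (14, 9): covers {Granby, Denby, Brookfield, Calder, Elwood} → 271
Maximum coverage at Y: 527 visitors per season.

Y, covering 527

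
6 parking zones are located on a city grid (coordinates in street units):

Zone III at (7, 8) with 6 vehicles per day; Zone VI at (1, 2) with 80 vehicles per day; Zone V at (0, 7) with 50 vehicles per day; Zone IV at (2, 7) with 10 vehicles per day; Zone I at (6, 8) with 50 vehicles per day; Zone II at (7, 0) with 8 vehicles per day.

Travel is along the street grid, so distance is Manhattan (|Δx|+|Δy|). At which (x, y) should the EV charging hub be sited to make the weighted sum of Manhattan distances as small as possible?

Manhattan distance separates: Σwᵢ(|x−xᵢ|+|y−yᵢ|) = Σwᵢ|x−xᵢ| + Σwᵢ|y−yᵢ|, so x and y are optimised independently as 1-D weighted medians.
Total weight W = 204; half = 102.
x-coordinate, sorted with cumulative weight:
  x=0 (Zone V, w=50) cum 50
  x=1 (Zone VI, w=80) cum 130  ← median
  x=2 (Zone IV, w=10) cum 140
  x=6 (Zone I, w=50) cum 190
  x=7 (Zone III, w=6) cum 196
  x=7 (Zone II, w=8) cum 204
⇒ x* = 1
y-coordinate, sorted with cumulative weight:
  y=0 (Zone II, w=8) cum 8
  y=2 (Zone VI, w=80) cum 88
  y=7 (Zone V, w=50) cum 138  ← median
  y=7 (Zone IV, w=10) cum 148
  y=8 (Zone III, w=6) cum 154
  y=8 (Zone I, w=50) cum 204
⇒ y* = 7

(1, 7)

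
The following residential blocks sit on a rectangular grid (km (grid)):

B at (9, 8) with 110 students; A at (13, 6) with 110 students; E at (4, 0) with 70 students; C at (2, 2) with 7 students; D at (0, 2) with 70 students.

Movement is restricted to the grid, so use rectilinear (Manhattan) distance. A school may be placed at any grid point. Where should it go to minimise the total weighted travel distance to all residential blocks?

Manhattan distance separates: Σwᵢ(|x−xᵢ|+|y−yᵢ|) = Σwᵢ|x−xᵢ| + Σwᵢ|y−yᵢ|, so x and y are optimised independently as 1-D weighted medians.
Total weight W = 367; half = 183.5.
x-coordinate, sorted with cumulative weight:
  x=0 (D, w=70) cum 70
  x=2 (C, w=7) cum 77
  x=4 (E, w=70) cum 147
  x=9 (B, w=110) cum 257  ← median
  x=13 (A, w=110) cum 367
⇒ x* = 9
y-coordinate, sorted with cumulative weight:
  y=0 (E, w=70) cum 70
  y=2 (C, w=7) cum 77
  y=2 (D, w=70) cum 147
  y=6 (A, w=110) cum 257  ← median
  y=8 (B, w=110) cum 367
⇒ y* = 6

(9, 6)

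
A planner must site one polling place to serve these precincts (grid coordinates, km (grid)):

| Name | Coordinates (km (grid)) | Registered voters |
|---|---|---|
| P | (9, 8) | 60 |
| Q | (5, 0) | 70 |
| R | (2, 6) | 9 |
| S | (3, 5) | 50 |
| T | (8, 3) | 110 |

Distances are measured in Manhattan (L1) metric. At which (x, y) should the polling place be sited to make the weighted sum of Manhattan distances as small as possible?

(8, 3)

Manhattan distance separates: Σwᵢ(|x−xᵢ|+|y−yᵢ|) = Σwᵢ|x−xᵢ| + Σwᵢ|y−yᵢ|, so x and y are optimised independently as 1-D weighted medians.
Total weight W = 299; half = 149.5.
x-coordinate, sorted with cumulative weight:
  x=2 (R, w=9) cum 9
  x=3 (S, w=50) cum 59
  x=5 (Q, w=70) cum 129
  x=8 (T, w=110) cum 239  ← median
  x=9 (P, w=60) cum 299
⇒ x* = 8
y-coordinate, sorted with cumulative weight:
  y=0 (Q, w=70) cum 70
  y=3 (T, w=110) cum 180  ← median
  y=5 (S, w=50) cum 230
  y=6 (R, w=9) cum 239
  y=8 (P, w=60) cum 299
⇒ y* = 3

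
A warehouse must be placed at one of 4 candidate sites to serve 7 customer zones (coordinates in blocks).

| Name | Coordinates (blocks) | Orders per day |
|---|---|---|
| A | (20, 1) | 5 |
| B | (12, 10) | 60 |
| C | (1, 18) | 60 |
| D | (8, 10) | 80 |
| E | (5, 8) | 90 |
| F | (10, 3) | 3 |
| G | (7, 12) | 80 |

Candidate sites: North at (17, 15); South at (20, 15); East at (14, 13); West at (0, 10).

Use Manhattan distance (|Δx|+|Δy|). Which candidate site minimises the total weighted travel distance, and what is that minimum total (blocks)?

Total weighted distance at each candidate:
  North (17, 15): total = 5752
  South (20, 15): total = 6856
  East (14, 13): total = 4132
  West (0, 10): total = 3446
Minimum is at West with total 3446 blocks.

West, total 3446 blocks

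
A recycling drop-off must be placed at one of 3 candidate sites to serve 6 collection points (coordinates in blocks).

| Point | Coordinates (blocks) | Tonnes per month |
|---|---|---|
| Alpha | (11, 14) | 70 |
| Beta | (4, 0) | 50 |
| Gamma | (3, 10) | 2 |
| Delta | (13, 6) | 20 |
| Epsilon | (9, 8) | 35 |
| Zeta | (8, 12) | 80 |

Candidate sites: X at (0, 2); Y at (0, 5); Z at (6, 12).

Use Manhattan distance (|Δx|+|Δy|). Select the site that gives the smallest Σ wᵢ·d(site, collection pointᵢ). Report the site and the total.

Z, total 1865 blocks

Total weighted distance at each candidate:
  X (0, 2): total = 4237
  Y (0, 5): total = 3766
  Z (6, 12): total = 1865
Minimum is at Z with total 1865 blocks.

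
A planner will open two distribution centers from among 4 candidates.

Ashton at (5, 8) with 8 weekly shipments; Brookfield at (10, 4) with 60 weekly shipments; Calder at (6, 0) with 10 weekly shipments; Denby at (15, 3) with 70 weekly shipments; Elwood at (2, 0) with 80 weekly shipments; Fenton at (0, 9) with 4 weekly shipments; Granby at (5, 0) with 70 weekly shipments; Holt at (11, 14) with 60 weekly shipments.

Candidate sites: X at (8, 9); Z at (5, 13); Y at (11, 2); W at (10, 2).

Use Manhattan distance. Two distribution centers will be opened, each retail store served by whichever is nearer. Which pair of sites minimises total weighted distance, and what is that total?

{Z, W}, total 2386

Evaluate every pair (each demand assigned to the nearer of the two):
  {Z, W}: total = 2386
  {X, W}: total = 2434
  {Z, Y}: total = 2536
  {X, Y}: total = 2584
  {Y, W}: total = 2696
  {X, Z}: total = 3964
Best pair: {Z, W} with total 2386.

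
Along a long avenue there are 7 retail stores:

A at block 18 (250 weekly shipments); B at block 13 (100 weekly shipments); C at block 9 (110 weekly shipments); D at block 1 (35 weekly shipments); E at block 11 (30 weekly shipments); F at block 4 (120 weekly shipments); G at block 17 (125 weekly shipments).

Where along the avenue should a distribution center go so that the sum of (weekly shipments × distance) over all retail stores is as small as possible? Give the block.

For a sum of weighted absolute distances on a line, the optimum is the weighted median (not the mean). Total weight W = 770; half-weight = 385.
Sort by position and accumulate weight:
  block 1 (D, w=35) → cum 35
  block 4 (F, w=120) → cum 155
  block 9 (C, w=110) → cum 265
  block 11 (E, w=30) → cum 295
  block 13 (B, w=100) → cum 395  ≥ 385 → median here
  block 17 (G, w=125) → cum 520
  block 18 (A, w=250) → cum 770
Optimal location: block 13.

x = 13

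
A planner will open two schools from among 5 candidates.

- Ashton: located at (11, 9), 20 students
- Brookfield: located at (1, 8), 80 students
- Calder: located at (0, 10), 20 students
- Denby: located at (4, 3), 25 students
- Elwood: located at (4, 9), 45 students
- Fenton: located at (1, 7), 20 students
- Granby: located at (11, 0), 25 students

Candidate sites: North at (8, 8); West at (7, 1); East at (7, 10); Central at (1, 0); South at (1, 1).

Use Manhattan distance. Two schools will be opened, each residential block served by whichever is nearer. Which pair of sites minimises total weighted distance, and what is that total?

{North, West}, total 1475

Evaluate every pair (each demand assigned to the nearer of the two):
  {North, West}: total = 1475
  {West, East}: total = 1490
  {East, South}: total = 1500
  {North, South}: total = 1585
  {East, Central}: total = 1600
  {North, Central}: total = 1605
  {North, East}: total = 1620
  {West, South}: total = 1865
  {West, Central}: total = 1985
  {Central, South}: total = 2110
Best pair: {North, West} with total 1475.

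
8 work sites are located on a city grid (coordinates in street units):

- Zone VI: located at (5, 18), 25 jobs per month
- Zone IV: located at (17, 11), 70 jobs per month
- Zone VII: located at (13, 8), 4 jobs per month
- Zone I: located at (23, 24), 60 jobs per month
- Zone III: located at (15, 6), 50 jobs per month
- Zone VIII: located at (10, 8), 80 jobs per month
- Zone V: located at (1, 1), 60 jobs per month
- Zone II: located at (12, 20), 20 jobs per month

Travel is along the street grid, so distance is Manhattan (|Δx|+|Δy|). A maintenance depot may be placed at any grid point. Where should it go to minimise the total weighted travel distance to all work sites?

(12, 8)

Manhattan distance separates: Σwᵢ(|x−xᵢ|+|y−yᵢ|) = Σwᵢ|x−xᵢ| + Σwᵢ|y−yᵢ|, so x and y are optimised independently as 1-D weighted medians.
Total weight W = 369; half = 184.5.
x-coordinate, sorted with cumulative weight:
  x=1 (Zone V, w=60) cum 60
  x=5 (Zone VI, w=25) cum 85
  x=10 (Zone VIII, w=80) cum 165
  x=12 (Zone II, w=20) cum 185  ← median
  x=13 (Zone VII, w=4) cum 189
  x=15 (Zone III, w=50) cum 239
  x=17 (Zone IV, w=70) cum 309
  x=23 (Zone I, w=60) cum 369
⇒ x* = 12
y-coordinate, sorted with cumulative weight:
  y=1 (Zone V, w=60) cum 60
  y=6 (Zone III, w=50) cum 110
  y=8 (Zone VII, w=4) cum 114
  y=8 (Zone VIII, w=80) cum 194  ← median
  y=11 (Zone IV, w=70) cum 264
  y=18 (Zone VI, w=25) cum 289
  y=20 (Zone II, w=20) cum 309
  y=24 (Zone I, w=60) cum 369
⇒ y* = 8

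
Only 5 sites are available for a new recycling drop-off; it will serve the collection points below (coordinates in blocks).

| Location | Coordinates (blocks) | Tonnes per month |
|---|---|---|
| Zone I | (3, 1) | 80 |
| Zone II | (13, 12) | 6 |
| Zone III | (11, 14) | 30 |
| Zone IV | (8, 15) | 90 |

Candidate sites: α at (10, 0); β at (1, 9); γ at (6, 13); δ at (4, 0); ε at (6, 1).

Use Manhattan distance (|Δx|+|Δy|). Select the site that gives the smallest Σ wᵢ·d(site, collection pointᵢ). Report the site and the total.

γ, total 1788 blocks

Total weighted distance at each candidate:
  α (10, 0): total = 2710
  β (1, 9): total = 2510
  γ (6, 13): total = 1788
  δ (4, 0): total = 2626
  ε (6, 1): total = 2328
Minimum is at γ with total 1788 blocks.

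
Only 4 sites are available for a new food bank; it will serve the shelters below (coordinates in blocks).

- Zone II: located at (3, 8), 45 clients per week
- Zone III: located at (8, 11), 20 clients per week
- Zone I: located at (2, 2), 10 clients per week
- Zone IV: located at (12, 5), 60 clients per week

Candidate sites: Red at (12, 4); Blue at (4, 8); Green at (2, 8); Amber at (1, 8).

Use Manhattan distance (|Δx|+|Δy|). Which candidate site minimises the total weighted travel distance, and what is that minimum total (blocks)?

Blue, total 925 blocks

Total weighted distance at each candidate:
  Red (12, 4): total = 985
  Blue (4, 8): total = 925
  Green (2, 8): total = 1065
  Amber (1, 8): total = 1200
Minimum is at Blue with total 925 blocks.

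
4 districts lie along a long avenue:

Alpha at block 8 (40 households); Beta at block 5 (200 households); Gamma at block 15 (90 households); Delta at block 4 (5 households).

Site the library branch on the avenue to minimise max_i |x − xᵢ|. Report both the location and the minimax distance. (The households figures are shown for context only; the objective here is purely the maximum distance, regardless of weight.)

location 9.5, max distance 5.5

The 1-center on a line is the midpoint of the two extreme points: leftmost at 4, rightmost at 15.
Optimal location = (4 + 15)/2 = 9.5; maximum distance = (15 − 4)/2 = 5.5.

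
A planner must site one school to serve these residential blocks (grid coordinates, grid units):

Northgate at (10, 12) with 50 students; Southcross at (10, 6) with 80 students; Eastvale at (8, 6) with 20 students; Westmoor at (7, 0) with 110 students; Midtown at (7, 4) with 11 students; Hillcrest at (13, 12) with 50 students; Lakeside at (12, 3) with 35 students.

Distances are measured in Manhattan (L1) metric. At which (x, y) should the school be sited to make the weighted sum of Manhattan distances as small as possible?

(10, 6)

Manhattan distance separates: Σwᵢ(|x−xᵢ|+|y−yᵢ|) = Σwᵢ|x−xᵢ| + Σwᵢ|y−yᵢ|, so x and y are optimised independently as 1-D weighted medians.
Total weight W = 356; half = 178.
x-coordinate, sorted with cumulative weight:
  x=7 (Westmoor, w=110) cum 110
  x=7 (Midtown, w=11) cum 121
  x=8 (Eastvale, w=20) cum 141
  x=10 (Northgate, w=50) cum 191  ← median
  x=10 (Southcross, w=80) cum 271
  x=12 (Lakeside, w=35) cum 306
  x=13 (Hillcrest, w=50) cum 356
⇒ x* = 10
y-coordinate, sorted with cumulative weight:
  y=0 (Westmoor, w=110) cum 110
  y=3 (Lakeside, w=35) cum 145
  y=4 (Midtown, w=11) cum 156
  y=6 (Southcross, w=80) cum 236  ← median
  y=6 (Eastvale, w=20) cum 256
  y=12 (Northgate, w=50) cum 306
  y=12 (Hillcrest, w=50) cum 356
⇒ y* = 6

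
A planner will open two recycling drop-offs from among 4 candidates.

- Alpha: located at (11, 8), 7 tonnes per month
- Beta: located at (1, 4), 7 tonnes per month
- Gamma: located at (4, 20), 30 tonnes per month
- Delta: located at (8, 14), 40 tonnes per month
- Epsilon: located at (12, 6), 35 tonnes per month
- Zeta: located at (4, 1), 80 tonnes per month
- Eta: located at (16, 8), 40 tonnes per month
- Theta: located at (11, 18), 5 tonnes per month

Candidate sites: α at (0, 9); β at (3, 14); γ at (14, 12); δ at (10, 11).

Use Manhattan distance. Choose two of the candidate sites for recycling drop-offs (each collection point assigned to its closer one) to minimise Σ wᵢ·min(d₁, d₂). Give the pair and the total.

Evaluate every pair (each demand assigned to the nearer of the two):
  {β, γ}: total = 2228
  {β, δ}: total = 2287
  {α, δ}: total = 2325
  {α, γ}: total = 2386
  {γ, δ}: total = 2595
  {α, β}: total = 2761
Best pair: {β, γ} with total 2228.

{β, γ}, total 2228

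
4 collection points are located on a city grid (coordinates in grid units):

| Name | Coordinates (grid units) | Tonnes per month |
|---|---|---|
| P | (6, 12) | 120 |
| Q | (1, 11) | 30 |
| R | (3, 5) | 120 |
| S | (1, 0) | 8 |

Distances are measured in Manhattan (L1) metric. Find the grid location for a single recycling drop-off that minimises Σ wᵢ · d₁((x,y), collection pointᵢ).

(3, 11)

Manhattan distance separates: Σwᵢ(|x−xᵢ|+|y−yᵢ|) = Σwᵢ|x−xᵢ| + Σwᵢ|y−yᵢ|, so x and y are optimised independently as 1-D weighted medians.
Total weight W = 278; half = 139.
x-coordinate, sorted with cumulative weight:
  x=1 (Q, w=30) cum 30
  x=1 (S, w=8) cum 38
  x=3 (R, w=120) cum 158  ← median
  x=6 (P, w=120) cum 278
⇒ x* = 3
y-coordinate, sorted with cumulative weight:
  y=0 (S, w=8) cum 8
  y=5 (R, w=120) cum 128
  y=11 (Q, w=30) cum 158  ← median
  y=12 (P, w=120) cum 278
⇒ y* = 11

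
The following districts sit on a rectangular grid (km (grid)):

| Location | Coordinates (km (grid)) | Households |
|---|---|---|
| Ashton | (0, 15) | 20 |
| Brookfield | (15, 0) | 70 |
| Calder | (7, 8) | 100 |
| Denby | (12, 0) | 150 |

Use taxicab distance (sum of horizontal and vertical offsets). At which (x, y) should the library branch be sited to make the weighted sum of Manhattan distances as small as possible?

(12, 0)

Manhattan distance separates: Σwᵢ(|x−xᵢ|+|y−yᵢ|) = Σwᵢ|x−xᵢ| + Σwᵢ|y−yᵢ|, so x and y are optimised independently as 1-D weighted medians.
Total weight W = 340; half = 170.
x-coordinate, sorted with cumulative weight:
  x=0 (Ashton, w=20) cum 20
  x=7 (Calder, w=100) cum 120
  x=12 (Denby, w=150) cum 270  ← median
  x=15 (Brookfield, w=70) cum 340
⇒ x* = 12
y-coordinate, sorted with cumulative weight:
  y=0 (Brookfield, w=70) cum 70
  y=0 (Denby, w=150) cum 220  ← median
  y=8 (Calder, w=100) cum 320
  y=15 (Ashton, w=20) cum 340
⇒ y* = 0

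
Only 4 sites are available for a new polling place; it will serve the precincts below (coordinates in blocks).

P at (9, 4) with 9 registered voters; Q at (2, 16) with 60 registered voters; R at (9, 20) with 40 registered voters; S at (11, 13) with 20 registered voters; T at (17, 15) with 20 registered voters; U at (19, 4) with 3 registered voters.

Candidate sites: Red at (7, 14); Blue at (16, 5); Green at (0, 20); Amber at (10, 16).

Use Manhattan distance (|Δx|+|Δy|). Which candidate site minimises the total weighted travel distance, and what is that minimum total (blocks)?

Total weighted distance at each candidate:
  Red (7, 14): total = 1234
  Blue (16, 5): total = 2944
  Green (0, 20): total = 1850
  Amber (10, 16): total = 1100
Minimum is at Amber with total 1100 blocks.

Amber, total 1100 blocks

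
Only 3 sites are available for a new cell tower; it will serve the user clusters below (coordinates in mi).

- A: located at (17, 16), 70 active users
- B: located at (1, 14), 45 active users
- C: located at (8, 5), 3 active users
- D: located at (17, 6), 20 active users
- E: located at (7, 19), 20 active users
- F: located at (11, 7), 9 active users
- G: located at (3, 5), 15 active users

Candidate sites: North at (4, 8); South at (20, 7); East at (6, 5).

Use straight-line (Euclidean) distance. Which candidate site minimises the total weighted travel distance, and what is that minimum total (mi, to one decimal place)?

North, total 1987.5 mi

Total weighted distance at each candidate:
  North (4, 8): total = 1987.5
  South (20, 7): total = 2366.6
  East (6, 5): total = 2153.3
Minimum is at North with total 1987.5 mi.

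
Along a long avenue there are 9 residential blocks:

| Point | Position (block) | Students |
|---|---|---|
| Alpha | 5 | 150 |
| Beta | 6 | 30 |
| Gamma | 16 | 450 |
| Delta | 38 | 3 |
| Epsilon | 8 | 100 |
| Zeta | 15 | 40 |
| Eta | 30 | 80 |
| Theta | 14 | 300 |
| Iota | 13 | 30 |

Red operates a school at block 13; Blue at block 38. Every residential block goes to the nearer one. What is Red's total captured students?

The indifferent point is the midpoint (13+38)/2 = 25.5; residential blocks left of it (closer to Red at 13) go to Red, those right go to Blue.
  Alpha at 5 (w=150) → Red
  Beta at 6 (w=30) → Red
  Epsilon at 8 (w=100) → Red
  Iota at 13 (w=30) → Red
  Theta at 14 (w=300) → Red
  Zeta at 15 (w=40) → Red
  Gamma at 16 (w=450) → Red
  Eta at 30 (w=80) → Blue
  Delta at 38 (w=3) → Blue
Red captures 1100; Blue captures 83.

1100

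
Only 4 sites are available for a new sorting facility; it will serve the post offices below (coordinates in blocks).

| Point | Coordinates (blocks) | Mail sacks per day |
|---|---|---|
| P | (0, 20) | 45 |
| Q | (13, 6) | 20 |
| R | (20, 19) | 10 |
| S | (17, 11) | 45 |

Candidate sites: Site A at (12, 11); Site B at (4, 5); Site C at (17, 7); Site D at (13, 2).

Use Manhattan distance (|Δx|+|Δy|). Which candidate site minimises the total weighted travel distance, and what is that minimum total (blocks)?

Site A, total 1450 blocks

Total weighted distance at each candidate:
  Site A (12, 11): total = 1450
  Site B (4, 5): total = 2210
  Site C (17, 7): total = 1780
  Site D (13, 2): total = 2300
Minimum is at Site A with total 1450 blocks.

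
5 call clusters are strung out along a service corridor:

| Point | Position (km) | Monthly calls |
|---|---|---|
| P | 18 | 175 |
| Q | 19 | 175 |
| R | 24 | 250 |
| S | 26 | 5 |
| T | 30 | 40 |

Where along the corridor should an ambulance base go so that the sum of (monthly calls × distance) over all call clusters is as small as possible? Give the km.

For a sum of weighted absolute distances on a line, the optimum is the weighted median (not the mean). Total weight W = 645; half-weight = 322.5.
Sort by position and accumulate weight:
  km 18 (P, w=175) → cum 175
  km 19 (Q, w=175) → cum 350  ≥ 322.5 → median here
  km 24 (R, w=250) → cum 600
  km 26 (S, w=5) → cum 605
  km 30 (T, w=40) → cum 645
Optimal location: km 19.

x = 19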